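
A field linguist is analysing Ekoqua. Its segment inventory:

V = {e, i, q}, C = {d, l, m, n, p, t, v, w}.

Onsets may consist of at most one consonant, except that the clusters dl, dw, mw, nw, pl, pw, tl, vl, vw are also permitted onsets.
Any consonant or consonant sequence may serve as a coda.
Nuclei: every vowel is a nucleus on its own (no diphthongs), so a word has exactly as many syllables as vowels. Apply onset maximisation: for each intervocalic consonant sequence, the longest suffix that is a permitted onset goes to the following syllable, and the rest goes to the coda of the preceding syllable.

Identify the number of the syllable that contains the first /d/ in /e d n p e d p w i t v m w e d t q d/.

Vowels present: e, e, i, e, q; each is a nucleus, giving 5 syllables.
Between /e/ (V1) and /e/ (V2): cluster /dnp/ — the longest permitted-onset suffix is /p/; onset = /p/, preceding coda = /dn/.
Between /e/ (V2) and /i/ (V3): /dpw/ splits as /d/ + /pw/ (/pw/ is the longest suffix that is a licit onset).
Between /i/ (V3) and /e/ (V4): /tvmw/; trying suffixes from longest down, /mw/ is the first permitted one, so coda /tv/ | onset /mw/.
Between /e/ (V4) and /q/ (V5): /dt/; trying suffixes from longest down, /t/ is the first permitted one, so coda /d/ | onset /t/.
So the parse is edn.ped.pwitv.mwed.tqd.
The first /d/ is in the coda of syllable 1 (/edn/).

1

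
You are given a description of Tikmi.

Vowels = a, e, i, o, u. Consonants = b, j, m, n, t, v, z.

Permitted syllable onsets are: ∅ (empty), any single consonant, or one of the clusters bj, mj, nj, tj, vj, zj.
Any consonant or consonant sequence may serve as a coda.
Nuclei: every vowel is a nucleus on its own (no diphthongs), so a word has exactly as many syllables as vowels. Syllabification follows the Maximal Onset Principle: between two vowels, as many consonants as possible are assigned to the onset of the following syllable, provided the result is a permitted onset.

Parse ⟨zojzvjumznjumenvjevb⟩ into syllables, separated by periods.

Nuclei (vowels): o, u, u, e, e → 5 syllables.
Between /o/ (V1) and /u/ (V2): /jzvj/; trying suffixes from longest down, /vj/ is the first permitted one, so coda /jz/ | onset /vj/.
Between /u/ (V2) and /u/ (V3): /mznj/ splits as /mz/ + /nj/ (/nj/ is the longest suffix that is a licit onset).
Between /u/ (V3) and /e/ (V4): /m/ → onset of the next syllable (single consonants are always licit onsets).
Between /e/ (V4) and /e/ (V5): /nvj/; trying suffixes from longest down, /vj/ is the first permitted one, so coda /n/ | onset /vj/.

zojz.vjumz.nju.men.vjevb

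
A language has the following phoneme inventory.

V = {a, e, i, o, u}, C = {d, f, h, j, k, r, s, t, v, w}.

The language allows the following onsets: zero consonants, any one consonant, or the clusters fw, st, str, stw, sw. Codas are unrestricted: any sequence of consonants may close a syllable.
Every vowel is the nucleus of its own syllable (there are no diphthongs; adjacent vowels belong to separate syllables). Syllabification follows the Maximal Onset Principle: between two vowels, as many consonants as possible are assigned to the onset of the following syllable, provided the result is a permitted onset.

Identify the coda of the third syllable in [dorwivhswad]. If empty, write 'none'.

Vowels present: o, i, a; each is a nucleus, giving 3 syllables.
σ1/σ2 boundary: cluster /rw/ — the longest permitted-onset suffix is /w/; onset = /w/, preceding coda = /r/.
σ2/σ3 boundary: /vhsw/; trying suffixes from longest down, /sw/ is the first permitted one, so coda /vh/ | onset /sw/.
Result: dor.wivh.swad.
Syllable 3 is /swad/: onset /sw/, nucleus /a/, coda /d/.

d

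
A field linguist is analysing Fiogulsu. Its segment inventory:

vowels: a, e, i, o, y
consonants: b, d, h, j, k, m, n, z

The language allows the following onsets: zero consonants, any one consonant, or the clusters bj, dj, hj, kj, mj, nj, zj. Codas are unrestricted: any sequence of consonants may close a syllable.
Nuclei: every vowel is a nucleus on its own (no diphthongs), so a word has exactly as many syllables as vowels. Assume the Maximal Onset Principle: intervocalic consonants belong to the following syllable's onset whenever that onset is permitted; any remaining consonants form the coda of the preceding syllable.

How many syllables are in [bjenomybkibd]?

4

Vowels present: e, o, y, i; each is a nucleus, giving 4 syllables.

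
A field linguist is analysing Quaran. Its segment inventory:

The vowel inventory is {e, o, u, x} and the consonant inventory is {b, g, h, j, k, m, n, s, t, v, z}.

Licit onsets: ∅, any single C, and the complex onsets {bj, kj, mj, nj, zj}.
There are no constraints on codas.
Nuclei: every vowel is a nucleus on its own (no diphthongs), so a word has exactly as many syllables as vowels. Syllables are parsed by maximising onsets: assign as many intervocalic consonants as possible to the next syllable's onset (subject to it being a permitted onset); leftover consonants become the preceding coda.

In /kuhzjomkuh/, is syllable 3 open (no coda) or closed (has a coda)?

closed

Nuclei (vowels): u, o, u → 3 syllables.
σ1/σ2 boundary: /hzj/ — longest licit onset from the right is /zj/, leaving /h/ as coda.
σ2/σ3 boundary: /mk/ splits as /m/ + /k/ (/k/ is the longest suffix that is a licit onset).
So the parse is kuh.zjom.kuh.
Syllable 3 is /kuh/ with coda /h/, so it is closed.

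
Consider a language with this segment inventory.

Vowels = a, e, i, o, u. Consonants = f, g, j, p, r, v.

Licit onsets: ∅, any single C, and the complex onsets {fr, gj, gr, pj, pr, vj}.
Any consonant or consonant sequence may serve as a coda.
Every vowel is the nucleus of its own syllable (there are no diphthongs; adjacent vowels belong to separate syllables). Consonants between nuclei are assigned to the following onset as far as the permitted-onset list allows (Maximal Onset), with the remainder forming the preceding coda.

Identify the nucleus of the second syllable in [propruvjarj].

u

The vowels are o, u, a — 3 nuclei, so 3 syllables.
The second nucleus (vowel 2 from the left) is /u/.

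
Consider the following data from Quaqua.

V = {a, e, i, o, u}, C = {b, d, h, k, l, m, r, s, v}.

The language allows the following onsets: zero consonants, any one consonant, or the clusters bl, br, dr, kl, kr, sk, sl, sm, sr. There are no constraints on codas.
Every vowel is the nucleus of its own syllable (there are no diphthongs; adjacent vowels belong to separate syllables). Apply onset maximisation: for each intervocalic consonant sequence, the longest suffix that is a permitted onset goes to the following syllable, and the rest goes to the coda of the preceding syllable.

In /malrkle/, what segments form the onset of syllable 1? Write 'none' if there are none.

m

The vowels are a, e — 2 nuclei, so 2 syllables.
V1 /a/ – V2 /e/: /lrkl/ splits as /lr/ + /kl/ (/kl/ is the longest suffix that is a licit onset).
So the parse is malr.kle.
Syllable 1 is /malr/: onset /m/, nucleus /a/, coda /lr/.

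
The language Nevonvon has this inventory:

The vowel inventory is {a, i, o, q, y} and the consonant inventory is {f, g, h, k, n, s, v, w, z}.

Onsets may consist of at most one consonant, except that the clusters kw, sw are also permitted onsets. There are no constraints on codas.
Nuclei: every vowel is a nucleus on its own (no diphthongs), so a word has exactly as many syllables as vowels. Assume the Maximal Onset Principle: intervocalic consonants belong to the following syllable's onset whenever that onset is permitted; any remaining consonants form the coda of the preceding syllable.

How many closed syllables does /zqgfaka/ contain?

1

Nuclei (vowels): q, a, a → 3 syllables.
/q…a/ gap (V1→V2): cluster /gf/ — the longest permitted-onset suffix is /f/; onset = /f/, preceding coda = /g/.
/a…a/ gap (V2→V3): /k/ → onset of the next syllable (single consonants are always licit onsets).
Putting it together: zqg.fa.ka.
Classifying each syllable: /zqg/ (closed), /fa/ (open), /ka/ (open).
Closed syllables: 1.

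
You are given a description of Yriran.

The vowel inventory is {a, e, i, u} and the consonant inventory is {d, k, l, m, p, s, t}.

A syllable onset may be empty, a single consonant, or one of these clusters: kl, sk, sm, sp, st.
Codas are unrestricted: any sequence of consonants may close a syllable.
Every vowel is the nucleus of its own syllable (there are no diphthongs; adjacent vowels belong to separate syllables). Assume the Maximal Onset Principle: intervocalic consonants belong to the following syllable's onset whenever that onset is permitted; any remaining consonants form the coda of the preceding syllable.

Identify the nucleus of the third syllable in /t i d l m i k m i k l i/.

i

The vowels are i, i, i, i — 4 nuclei, so 4 syllables.
The third nucleus (vowel 3 from the left) is /i/.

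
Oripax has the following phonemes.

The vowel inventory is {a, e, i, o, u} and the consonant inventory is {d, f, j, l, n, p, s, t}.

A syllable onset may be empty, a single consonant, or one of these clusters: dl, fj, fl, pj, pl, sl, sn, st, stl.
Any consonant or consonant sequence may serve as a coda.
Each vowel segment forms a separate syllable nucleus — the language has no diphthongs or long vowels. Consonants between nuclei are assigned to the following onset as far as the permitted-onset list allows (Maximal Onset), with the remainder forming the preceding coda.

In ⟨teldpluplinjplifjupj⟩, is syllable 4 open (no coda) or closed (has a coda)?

Vowels present: e, u, i, i, u; each is a nucleus, giving 5 syllables.
/e…u/ gap (V1→V2): cluster /ldpl/ — the longest permitted-onset suffix is /pl/; onset = /pl/, preceding coda = /ld/.
/u…i/ gap (V2→V3): /pl/ is a licit onset in full, so it all attaches to the next syllable.
/i…i/ gap (V3→V4): /njpl/ — longest licit onset from the right is /pl/, leaving /nj/ as coda.
/i…u/ gap (V4→V5): cluster /fj/ — /fj/ is itself a permitted onset, so the whole cluster goes right; preceding coda = ∅.
Syllabification: teld.plu.plinj.pli.fjupj.
Syllable 4 is /pli/; it ends in its nucleus with no coda, so it is open.

open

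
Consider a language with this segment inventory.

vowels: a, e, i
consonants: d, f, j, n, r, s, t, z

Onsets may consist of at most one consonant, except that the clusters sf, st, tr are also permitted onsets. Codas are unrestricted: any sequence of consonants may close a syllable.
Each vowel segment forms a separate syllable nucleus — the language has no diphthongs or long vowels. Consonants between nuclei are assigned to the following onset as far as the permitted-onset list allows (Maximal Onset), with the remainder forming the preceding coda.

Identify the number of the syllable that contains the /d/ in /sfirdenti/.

2

Vowels present: i, e, i; each is a nucleus, giving 3 syllables.
V1 /i/ – V2 /e/: /rd/ splits as /r/ + /d/ (/d/ is the longest suffix that is a licit onset).
V2 /e/ – V3 /i/: /nt/ — longest licit onset from the right is /t/, leaving /n/ as coda.
Result: sfir.den.ti.
The /d/ is in the onset of syllable 2 (/den/).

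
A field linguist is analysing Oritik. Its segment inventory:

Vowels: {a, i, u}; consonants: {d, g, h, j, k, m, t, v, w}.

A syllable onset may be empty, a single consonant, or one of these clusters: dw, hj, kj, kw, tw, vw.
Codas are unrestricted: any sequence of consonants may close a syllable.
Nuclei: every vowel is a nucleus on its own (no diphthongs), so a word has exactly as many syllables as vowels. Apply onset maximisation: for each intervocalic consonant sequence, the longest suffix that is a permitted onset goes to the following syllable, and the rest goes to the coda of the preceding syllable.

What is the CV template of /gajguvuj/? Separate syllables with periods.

CVC.CV.CVC

Nuclei (vowels): a, u, u → 3 syllables.
V1 /a/ – V2 /u/: /jg/ — longest licit onset from the right is /g/, leaving /j/ as coda.
V2 /u/ – V3 /u/: /v/ → onset of the next syllable (single consonants are always licit onsets).
So the parse is gaj.gu.vuj.
Mapping each syllable to C/V: /gaj/ → CVC, /gu/ → CV, /vuj/ → CVC.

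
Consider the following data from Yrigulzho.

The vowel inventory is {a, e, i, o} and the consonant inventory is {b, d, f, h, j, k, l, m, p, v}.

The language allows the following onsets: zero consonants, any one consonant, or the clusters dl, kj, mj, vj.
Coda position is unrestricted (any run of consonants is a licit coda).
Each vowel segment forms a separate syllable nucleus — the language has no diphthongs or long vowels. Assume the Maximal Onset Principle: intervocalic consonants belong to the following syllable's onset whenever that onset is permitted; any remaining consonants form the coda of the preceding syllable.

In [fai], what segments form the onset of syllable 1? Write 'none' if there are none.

Nuclei (vowels): a, i → 2 syllables.
σ1/σ2 boundary: nothing intervenes; syllable break is V.V.
Putting it together: fa.i.
Syllable 1 is /fa/: onset /f/, nucleus /a/, coda ∅.

f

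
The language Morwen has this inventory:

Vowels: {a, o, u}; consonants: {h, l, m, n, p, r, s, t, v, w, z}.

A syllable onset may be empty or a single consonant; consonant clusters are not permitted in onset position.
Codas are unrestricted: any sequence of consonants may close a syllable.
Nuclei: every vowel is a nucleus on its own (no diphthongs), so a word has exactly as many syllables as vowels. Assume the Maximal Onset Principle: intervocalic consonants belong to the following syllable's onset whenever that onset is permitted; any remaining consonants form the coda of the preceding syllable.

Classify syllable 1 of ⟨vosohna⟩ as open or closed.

open

The vowels are o, o, a — 3 nuclei, so 3 syllables.
σ1/σ2 boundary: /s/ → onset of the next syllable (single consonants are always licit onsets).
σ2/σ3 boundary: /hn/ — longest licit onset from the right is /n/, leaving /h/ as coda.
Syllabification: vo.soh.na.
Syllable 1 is /vo/; it ends in its nucleus with no coda, so it is open.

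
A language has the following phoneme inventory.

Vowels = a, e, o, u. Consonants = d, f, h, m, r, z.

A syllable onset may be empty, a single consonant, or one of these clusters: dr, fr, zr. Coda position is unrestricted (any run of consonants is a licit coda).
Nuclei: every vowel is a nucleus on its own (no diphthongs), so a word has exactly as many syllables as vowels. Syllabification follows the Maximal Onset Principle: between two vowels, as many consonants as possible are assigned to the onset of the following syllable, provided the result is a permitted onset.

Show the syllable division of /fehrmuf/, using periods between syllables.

fehr.muf

Nuclei (vowels): e, u → 2 syllables.
σ1/σ2 boundary: cluster /hrm/ — the longest permitted-onset suffix is /m/; onset = /m/, preceding coda = /hr/.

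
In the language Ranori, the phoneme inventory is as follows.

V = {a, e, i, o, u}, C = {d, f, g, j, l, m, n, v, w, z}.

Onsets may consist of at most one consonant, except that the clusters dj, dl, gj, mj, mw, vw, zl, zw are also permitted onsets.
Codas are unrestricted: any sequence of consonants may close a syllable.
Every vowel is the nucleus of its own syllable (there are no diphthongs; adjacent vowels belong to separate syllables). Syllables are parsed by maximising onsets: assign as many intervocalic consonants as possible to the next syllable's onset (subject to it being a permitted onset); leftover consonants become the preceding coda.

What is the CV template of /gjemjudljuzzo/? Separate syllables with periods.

The vowels are e, u, u, o — 4 nuclei, so 4 syllables.
Between /e/ (V1) and /u/ (V2): /mj/ is a licit onset in full, so it all attaches to the next syllable.
Between /u/ (V2) and /u/ (V3): /dlj/ splits as /dl/ + /j/ (/j/ is the longest suffix that is a licit onset).
Between /u/ (V3) and /o/ (V4): /zz/ splits as /z/ + /z/ (/z/ is the longest suffix that is a licit onset).
So the parse is gje.mjudl.juz.zo.
Mapping each syllable to C/V: /gje/ → CCV, /mjudl/ → CCVCC, /juz/ → CVC, /zo/ → CV.

CCV.CCVCC.CVC.CV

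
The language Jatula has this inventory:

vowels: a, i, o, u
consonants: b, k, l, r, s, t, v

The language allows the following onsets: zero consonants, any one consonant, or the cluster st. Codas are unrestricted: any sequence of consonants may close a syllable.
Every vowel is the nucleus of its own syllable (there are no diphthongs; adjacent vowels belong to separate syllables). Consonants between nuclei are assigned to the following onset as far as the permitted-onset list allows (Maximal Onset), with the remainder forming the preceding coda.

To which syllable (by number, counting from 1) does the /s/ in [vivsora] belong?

2

Vowels present: i, o, a; each is a nucleus, giving 3 syllables.
σ1/σ2 boundary: /vs/ — longest licit onset from the right is /s/, leaving /v/ as coda.
σ2/σ3 boundary: just /r/ — single C goes to the following onset.
Result: viv.so.ra.
The /s/ is in the onset of syllable 2 (/so/).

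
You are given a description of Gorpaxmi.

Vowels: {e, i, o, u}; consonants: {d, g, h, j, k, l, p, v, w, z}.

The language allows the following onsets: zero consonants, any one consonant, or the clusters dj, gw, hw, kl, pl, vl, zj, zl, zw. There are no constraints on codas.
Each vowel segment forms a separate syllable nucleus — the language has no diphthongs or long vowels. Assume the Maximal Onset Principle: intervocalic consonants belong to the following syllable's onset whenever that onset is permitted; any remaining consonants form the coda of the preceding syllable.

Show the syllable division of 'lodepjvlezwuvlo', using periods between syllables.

Nuclei (vowels): o, e, e, u, o → 5 syllables.
Between /o/ (V1) and /e/ (V2): /d/ is a single consonant, so it becomes the next onset.
Between /e/ (V2) and /e/ (V3): /pjvl/ — longest licit onset from the right is /vl/, leaving /pj/ as coda.
Between /e/ (V3) and /u/ (V4): cluster /zw/ — /zw/ is itself a permitted onset, so the whole cluster goes right; preceding coda = ∅.
Between /u/ (V4) and /o/ (V5): cluster /vl/ — /vl/ is itself a permitted onset, so the whole cluster goes right; preceding coda = ∅.

lo.depj.vle.zwu.vlo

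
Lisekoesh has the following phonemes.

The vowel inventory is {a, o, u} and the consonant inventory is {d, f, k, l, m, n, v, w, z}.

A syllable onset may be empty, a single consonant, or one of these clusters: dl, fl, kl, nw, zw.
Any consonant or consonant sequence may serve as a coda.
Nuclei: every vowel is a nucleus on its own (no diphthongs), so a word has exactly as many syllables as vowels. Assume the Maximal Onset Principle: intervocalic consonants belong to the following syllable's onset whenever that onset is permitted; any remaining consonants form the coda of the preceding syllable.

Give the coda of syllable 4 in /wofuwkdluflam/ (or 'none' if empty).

m

Nuclei (vowels): o, u, u, a → 4 syllables.
Between /o/ (V1) and /u/ (V2): /f/ is a single consonant, so it becomes the next onset.
Between /u/ (V2) and /u/ (V3): /wkdl/ splits as /wk/ + /dl/ (/dl/ is the longest suffix that is a licit onset).
Between /u/ (V3) and /a/ (V4): /fl/ is a licit onset in full, so it all attaches to the next syllable.
Result: wo.fuwk.dlu.flam.
Syllable 4 is /flam/: onset /fl/, nucleus /a/, coda /m/.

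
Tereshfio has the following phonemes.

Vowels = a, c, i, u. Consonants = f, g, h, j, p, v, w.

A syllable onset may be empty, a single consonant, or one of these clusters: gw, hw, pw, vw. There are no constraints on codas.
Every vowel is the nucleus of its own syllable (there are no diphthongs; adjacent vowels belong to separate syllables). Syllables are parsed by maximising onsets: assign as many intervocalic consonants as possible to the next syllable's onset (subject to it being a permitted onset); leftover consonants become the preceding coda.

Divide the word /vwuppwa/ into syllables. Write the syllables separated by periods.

vwup.pwa

Nuclei (vowels): u, a → 2 syllables.
/u…a/ gap (V1→V2): /ppw/ — longest licit onset from the right is /pw/, leaving /p/ as coda.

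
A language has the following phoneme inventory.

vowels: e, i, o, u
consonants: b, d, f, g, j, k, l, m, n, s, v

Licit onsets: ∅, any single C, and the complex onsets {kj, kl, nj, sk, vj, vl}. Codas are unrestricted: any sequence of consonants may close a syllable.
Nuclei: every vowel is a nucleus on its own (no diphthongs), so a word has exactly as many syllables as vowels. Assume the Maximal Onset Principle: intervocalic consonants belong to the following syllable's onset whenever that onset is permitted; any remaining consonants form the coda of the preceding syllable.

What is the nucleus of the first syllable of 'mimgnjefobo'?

i

Nuclei (vowels): i, e, o, o → 4 syllables.
The first nucleus (vowel 1 from the left) is /i/.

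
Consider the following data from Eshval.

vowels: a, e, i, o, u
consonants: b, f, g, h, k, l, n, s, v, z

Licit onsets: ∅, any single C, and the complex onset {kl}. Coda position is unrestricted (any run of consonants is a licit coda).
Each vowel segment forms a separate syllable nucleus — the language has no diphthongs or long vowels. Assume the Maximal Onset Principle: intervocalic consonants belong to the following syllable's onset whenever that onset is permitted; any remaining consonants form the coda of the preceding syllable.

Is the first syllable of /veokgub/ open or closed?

open

Vowels present: e, o, u; each is a nucleus, giving 3 syllables.
Between /e/ (V1) and /o/ (V2): nothing intervenes; syllable break is V.V.
Between /o/ (V2) and /u/ (V3): /kg/; trying suffixes from longest down, /g/ is the first permitted one, so coda /k/ | onset /g/.
Result: ve.ok.gub.
Syllable 1 is /ve/; it ends in its nucleus with no coda, so it is open.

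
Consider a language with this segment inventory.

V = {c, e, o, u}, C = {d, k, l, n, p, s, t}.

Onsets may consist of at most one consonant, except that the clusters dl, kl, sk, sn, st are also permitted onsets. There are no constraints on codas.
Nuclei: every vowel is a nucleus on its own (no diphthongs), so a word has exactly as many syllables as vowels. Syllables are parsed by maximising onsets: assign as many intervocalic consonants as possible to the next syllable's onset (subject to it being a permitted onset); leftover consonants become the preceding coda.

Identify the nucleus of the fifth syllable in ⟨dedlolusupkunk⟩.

u

The vowels are e, o, u, u, u — 5 nuclei, so 5 syllables.
The fifth nucleus (vowel 5 from the left) is /u/.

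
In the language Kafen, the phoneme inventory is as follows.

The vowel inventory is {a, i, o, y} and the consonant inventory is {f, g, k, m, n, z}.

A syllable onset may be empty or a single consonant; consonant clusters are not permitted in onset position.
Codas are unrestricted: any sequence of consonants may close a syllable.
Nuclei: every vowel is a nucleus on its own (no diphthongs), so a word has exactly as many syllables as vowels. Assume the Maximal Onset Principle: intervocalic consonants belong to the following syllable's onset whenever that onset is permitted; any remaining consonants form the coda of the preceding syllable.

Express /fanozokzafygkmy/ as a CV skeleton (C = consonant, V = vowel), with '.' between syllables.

The vowels are a, o, o, a, y, y — 6 nuclei, so 6 syllables.
σ1/σ2 boundary: just /n/ — single C goes to the following onset.
σ2/σ3 boundary: /z/ is a single consonant, so it becomes the next onset.
σ3/σ4 boundary: /kz/ — longest licit onset from the right is /z/, leaving /k/ as coda.
σ4/σ5 boundary: just /f/ — single C goes to the following onset.
σ5/σ6 boundary: /gkm/ — longest licit onset from the right is /m/, leaving /gk/ as coda.
So the parse is fa.no.zok.za.fygk.my.
Mapping each syllable to C/V: /fa/ → CV, /no/ → CV, /zok/ → CVC, /za/ → CV, /fygk/ → CVCC, /my/ → CV.

CV.CV.CVC.CV.CVCC.CV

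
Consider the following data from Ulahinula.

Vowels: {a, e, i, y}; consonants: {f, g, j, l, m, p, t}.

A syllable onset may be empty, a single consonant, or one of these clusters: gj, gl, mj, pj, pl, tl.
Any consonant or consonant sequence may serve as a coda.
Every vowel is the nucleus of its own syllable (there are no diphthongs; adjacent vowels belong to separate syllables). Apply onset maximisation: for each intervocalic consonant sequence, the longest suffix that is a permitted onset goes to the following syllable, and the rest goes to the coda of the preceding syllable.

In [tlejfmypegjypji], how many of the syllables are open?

The vowels are e, y, e, y, i — 5 nuclei, so 5 syllables.
σ1/σ2 boundary: /jfm/ splits as /jf/ + /m/ (/m/ is the longest suffix that is a licit onset).
σ2/σ3 boundary: /p/ is a single consonant, so it becomes the next onset.
σ3/σ4 boundary: /gj/ — entire cluster is a permitted onset → onset /gj/, coda ∅.
σ4/σ5 boundary: /pj/ is a licit onset in full, so it all attaches to the next syllable.
Result: tlejf.my.pe.gjy.pji.
Classifying each syllable: /tlejf/ (closed), /my/ (open), /pe/ (open), /gjy/ (open), /pji/ (open).
Open syllables: 4.

4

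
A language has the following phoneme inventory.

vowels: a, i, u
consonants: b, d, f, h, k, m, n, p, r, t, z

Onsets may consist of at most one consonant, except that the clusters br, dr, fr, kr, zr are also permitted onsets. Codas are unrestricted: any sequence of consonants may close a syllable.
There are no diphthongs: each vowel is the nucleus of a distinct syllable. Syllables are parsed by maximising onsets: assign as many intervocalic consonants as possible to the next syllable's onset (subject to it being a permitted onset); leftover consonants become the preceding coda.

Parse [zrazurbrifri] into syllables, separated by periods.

zra.zur.bri.fri

The vowels are a, u, i, i — 4 nuclei, so 4 syllables.
V1 /a/ – V2 /u/: just /z/ — single C goes to the following onset.
V2 /u/ – V3 /i/: /rbr/ splits as /r/ + /br/ (/br/ is the longest suffix that is a licit onset).
V3 /i/ – V4 /i/: cluster /fr/ — /fr/ is itself a permitted onset, so the whole cluster goes right; preceding coda = ∅.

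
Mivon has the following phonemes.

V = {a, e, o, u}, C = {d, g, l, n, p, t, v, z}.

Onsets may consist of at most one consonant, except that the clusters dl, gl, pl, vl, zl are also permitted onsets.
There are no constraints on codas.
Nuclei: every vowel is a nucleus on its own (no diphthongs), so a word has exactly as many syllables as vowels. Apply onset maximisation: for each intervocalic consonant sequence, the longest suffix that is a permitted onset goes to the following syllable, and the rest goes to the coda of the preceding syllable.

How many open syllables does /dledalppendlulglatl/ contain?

1

Vowels present: e, a, e, u, a; each is a nucleus, giving 5 syllables.
/e…a/ gap (V1→V2): /d/ → onset of the next syllable (single consonants are always licit onsets).
/a…e/ gap (V2→V3): /lpp/ — longest licit onset from the right is /p/, leaving /lp/ as coda.
/e…u/ gap (V3→V4): /ndl/ — longest licit onset from the right is /dl/, leaving /n/ as coda.
/u…a/ gap (V4→V5): cluster /lgl/ — the longest permitted-onset suffix is /gl/; onset = /gl/, preceding coda = /l/.
Putting it together: dle.dalp.pen.dlul.glatl.
Classifying each syllable: /dle/ (open), /dalp/ (closed), /pen/ (closed), /dlul/ (closed), /glatl/ (closed).
Open syllables: 1.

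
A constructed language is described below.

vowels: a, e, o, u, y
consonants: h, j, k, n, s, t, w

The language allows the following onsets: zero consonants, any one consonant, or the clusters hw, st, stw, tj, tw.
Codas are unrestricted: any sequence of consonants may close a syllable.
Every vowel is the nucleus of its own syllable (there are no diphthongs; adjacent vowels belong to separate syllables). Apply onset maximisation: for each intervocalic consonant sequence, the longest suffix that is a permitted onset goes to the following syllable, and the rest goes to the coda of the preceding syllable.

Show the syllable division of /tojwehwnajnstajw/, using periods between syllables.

Vowels present: o, e, a, a; each is a nucleus, giving 4 syllables.
Between /o/ (V1) and /e/ (V2): cluster /jw/ — the longest permitted-onset suffix is /w/; onset = /w/, preceding coda = /j/.
Between /e/ (V2) and /a/ (V3): /hwn/ — longest licit onset from the right is /n/, leaving /hw/ as coda.
Between /a/ (V3) and /a/ (V4): /jnst/ — longest licit onset from the right is /st/, leaving /jn/ as coda.

toj.wehw.najn.stajw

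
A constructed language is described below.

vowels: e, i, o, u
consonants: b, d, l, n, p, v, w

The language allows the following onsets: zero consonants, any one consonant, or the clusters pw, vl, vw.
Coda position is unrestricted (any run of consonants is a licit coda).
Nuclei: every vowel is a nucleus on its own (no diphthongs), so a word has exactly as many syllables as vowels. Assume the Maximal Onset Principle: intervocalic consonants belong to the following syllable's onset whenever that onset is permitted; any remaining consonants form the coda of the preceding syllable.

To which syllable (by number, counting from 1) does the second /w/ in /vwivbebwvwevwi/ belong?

2

Vowels present: i, e, e, i; each is a nucleus, giving 4 syllables.
Between /i/ (V1) and /e/ (V2): /vb/ — longest licit onset from the right is /b/, leaving /v/ as coda.
Between /e/ (V2) and /e/ (V3): /bwvw/ — longest licit onset from the right is /vw/, leaving /bw/ as coda.
Between /e/ (V3) and /i/ (V4): cluster /vw/ — /vw/ is itself a permitted onset, so the whole cluster goes right; preceding coda = ∅.
So the parse is vwiv.bebw.vwe.vwi.
The second /w/ is in the coda of syllable 2 (/bebw/).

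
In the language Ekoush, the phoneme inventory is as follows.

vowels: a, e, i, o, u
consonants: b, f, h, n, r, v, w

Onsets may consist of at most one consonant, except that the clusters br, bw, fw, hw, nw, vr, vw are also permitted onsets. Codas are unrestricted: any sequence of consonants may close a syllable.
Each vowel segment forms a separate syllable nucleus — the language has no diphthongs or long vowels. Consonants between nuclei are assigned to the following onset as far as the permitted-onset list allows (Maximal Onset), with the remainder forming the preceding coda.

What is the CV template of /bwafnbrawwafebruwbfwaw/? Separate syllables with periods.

Nuclei (vowels): a, a, a, e, u, a → 6 syllables.
σ1/σ2 boundary: cluster /fnbr/ — the longest permitted-onset suffix is /br/; onset = /br/, preceding coda = /fn/.
σ2/σ3 boundary: cluster /ww/ — the longest permitted-onset suffix is /w/; onset = /w/, preceding coda = /w/.
σ3/σ4 boundary: /f/ is a single consonant, so it becomes the next onset.
σ4/σ5 boundary: /br/ — entire cluster is a permitted onset → onset /br/, coda ∅.
σ5/σ6 boundary: cluster /wbfw/ — the longest permitted-onset suffix is /fw/; onset = /fw/, preceding coda = /wb/.
Syllabification: bwafn.braw.wa.fe.bruwb.fwaw.
Mapping each syllable to C/V: /bwafn/ → CCVCC, /braw/ → CCVC, /wa/ → CV, /fe/ → CV, /bruwb/ → CCVCC, /fwaw/ → CCVC.

CCVCC.CCVC.CV.CV.CCVCC.CCVC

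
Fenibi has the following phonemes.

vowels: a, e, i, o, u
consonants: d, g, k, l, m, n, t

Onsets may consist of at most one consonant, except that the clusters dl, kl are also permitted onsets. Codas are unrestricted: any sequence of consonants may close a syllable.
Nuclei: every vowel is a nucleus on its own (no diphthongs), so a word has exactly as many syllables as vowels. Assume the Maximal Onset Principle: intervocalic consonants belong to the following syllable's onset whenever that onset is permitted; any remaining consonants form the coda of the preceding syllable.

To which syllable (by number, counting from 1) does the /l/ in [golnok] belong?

The vowels are o, o — 2 nuclei, so 2 syllables.
σ1/σ2 boundary: /ln/ splits as /l/ + /n/ (/n/ is the longest suffix that is a licit onset).
Syllabification: gol.nok.
The /l/ is in the coda of syllable 1 (/gol/).

1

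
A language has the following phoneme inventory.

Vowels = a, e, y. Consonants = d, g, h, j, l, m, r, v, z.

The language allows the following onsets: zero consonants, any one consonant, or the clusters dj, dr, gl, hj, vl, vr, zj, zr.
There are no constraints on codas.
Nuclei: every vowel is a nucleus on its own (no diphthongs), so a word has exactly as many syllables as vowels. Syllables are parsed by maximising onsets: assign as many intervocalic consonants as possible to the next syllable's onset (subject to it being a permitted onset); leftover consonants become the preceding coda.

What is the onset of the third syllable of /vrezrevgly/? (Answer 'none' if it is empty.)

gl

The vowels are e, e, y — 3 nuclei, so 3 syllables.
Between /e/ (V1) and /e/ (V2): /zr/ — entire cluster is a permitted onset → onset /zr/, coda ∅.
Between /e/ (V2) and /y/ (V3): cluster /vgl/ — the longest permitted-onset suffix is /gl/; onset = /gl/, preceding coda = /v/.
So the parse is vre.zrev.gly.
Syllable 3 is /gly/: onset /gl/, nucleus /y/, coda ∅.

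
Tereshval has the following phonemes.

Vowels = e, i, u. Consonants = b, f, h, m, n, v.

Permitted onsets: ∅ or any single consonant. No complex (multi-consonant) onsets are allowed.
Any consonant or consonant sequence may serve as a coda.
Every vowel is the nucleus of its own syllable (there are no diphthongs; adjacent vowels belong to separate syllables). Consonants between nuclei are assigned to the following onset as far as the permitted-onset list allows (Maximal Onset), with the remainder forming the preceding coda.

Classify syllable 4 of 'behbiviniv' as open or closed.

Vowels present: e, i, i, i; each is a nucleus, giving 4 syllables.
/e…i/ gap (V1→V2): cluster /hb/ — the longest permitted-onset suffix is /b/; onset = /b/, preceding coda = /h/.
/i…i/ gap (V2→V3): just /v/ — single C goes to the following onset.
/i…i/ gap (V3→V4): /n/ is a single consonant, so it becomes the next onset.
Putting it together: beh.bi.vi.niv.
Syllable 4 is /niv/ with coda /v/, so it is closed.

closed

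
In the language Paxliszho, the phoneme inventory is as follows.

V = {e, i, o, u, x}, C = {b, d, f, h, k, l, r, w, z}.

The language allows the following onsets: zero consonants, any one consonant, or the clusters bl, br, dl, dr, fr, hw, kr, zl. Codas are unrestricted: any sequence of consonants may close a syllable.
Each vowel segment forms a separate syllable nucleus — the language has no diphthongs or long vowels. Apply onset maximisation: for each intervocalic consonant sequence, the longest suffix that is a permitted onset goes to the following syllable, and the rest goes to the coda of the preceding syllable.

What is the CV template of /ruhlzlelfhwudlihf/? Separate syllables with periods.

The vowels are u, e, u, i — 4 nuclei, so 4 syllables.
Between /u/ (V1) and /e/ (V2): cluster /hlzl/ — the longest permitted-onset suffix is /zl/; onset = /zl/, preceding coda = /hl/.
Between /e/ (V2) and /u/ (V3): /lfhw/ — longest licit onset from the right is /hw/, leaving /lf/ as coda.
Between /u/ (V3) and /i/ (V4): cluster /dl/ — /dl/ is itself a permitted onset, so the whole cluster goes right; preceding coda = ∅.
Putting it together: ruhl.zlelf.hwu.dlihf.
Mapping each syllable to C/V: /ruhl/ → CVCC, /zlelf/ → CCVCC, /hwu/ → CCV, /dlihf/ → CCVCC.

CVCC.CCVCC.CCV.CCVCC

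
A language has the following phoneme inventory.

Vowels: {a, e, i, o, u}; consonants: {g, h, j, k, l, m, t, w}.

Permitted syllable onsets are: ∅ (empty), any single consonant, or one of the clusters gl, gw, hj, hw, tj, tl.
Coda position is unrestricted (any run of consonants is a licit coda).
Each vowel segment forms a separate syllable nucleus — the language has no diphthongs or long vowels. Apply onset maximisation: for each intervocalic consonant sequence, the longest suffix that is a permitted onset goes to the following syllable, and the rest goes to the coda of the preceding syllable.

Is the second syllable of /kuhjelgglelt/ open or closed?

Nuclei (vowels): u, e, e → 3 syllables.
/u…e/ gap (V1→V2): /hj/ is a licit onset in full, so it all attaches to the next syllable.
/e…e/ gap (V2→V3): /lggl/; trying suffixes from longest down, /gl/ is the first permitted one, so coda /lg/ | onset /gl/.
Putting it together: ku.hjelg.glelt.
Syllable 2 is /hjelg/ with coda /lg/, so it is closed.

closed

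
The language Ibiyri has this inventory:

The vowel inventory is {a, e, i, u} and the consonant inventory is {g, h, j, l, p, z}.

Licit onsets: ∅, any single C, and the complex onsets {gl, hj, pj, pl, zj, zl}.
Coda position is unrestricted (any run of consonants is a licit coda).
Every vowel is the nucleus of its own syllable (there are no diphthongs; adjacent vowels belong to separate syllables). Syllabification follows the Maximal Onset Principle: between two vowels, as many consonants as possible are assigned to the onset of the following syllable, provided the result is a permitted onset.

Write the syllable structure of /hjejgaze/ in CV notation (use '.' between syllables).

CCVC.CV.CV

The vowels are e, a, e — 3 nuclei, so 3 syllables.
V1 /e/ – V2 /a/: cluster /jg/ — the longest permitted-onset suffix is /g/; onset = /g/, preceding coda = /j/.
V2 /a/ – V3 /e/: /z/ is a single consonant, so it becomes the next onset.
Putting it together: hjej.ga.ze.
Mapping each syllable to C/V: /hjej/ → CCVC, /ga/ → CV, /ze/ → CV.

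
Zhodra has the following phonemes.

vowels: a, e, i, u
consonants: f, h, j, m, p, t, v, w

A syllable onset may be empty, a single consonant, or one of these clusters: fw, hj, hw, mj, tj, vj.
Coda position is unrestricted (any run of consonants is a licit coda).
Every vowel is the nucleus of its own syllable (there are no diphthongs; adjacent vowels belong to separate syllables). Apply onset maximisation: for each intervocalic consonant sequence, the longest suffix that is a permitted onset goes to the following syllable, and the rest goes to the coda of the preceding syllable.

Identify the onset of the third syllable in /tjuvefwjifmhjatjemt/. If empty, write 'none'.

j

The vowels are u, e, i, a, e — 5 nuclei, so 5 syllables.
Between /u/ (V1) and /e/ (V2): /v/ is a single consonant, so it becomes the next onset.
Between /e/ (V2) and /i/ (V3): /fwj/; trying suffixes from longest down, /j/ is the first permitted one, so coda /fw/ | onset /j/.
Between /i/ (V3) and /a/ (V4): /fmhj/ splits as /fm/ + /hj/ (/hj/ is the longest suffix that is a licit onset).
Between /a/ (V4) and /e/ (V5): cluster /tj/ — /tj/ is itself a permitted onset, so the whole cluster goes right; preceding coda = ∅.
Syllabification: tju.vefw.jifm.hja.tjemt.
Syllable 3 is /jifm/: onset /j/, nucleus /i/, coda /fm/.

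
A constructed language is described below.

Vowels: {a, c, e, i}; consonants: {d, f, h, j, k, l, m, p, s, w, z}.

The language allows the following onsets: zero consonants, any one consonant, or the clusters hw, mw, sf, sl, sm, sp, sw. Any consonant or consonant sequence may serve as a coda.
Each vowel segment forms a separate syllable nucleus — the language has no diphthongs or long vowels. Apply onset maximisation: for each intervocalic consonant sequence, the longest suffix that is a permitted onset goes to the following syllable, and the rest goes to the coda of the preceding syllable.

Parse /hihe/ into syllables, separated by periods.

Nuclei (vowels): i, e → 2 syllables.
σ1/σ2 boundary: just /h/ — single C goes to the following onset.

hi.he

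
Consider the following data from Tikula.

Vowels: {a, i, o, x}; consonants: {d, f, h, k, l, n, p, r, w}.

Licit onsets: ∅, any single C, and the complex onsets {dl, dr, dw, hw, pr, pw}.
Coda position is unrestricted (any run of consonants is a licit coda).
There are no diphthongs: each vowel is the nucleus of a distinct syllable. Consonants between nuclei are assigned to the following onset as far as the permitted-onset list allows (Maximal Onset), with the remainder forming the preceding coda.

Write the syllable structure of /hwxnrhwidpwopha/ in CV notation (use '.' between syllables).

CCVCC.CCVC.CCVC.CV

The vowels are x, i, o, a — 4 nuclei, so 4 syllables.
Between /x/ (V1) and /i/ (V2): /nrhw/ — longest licit onset from the right is /hw/, leaving /nr/ as coda.
Between /i/ (V2) and /o/ (V3): /dpw/ splits as /d/ + /pw/ (/pw/ is the longest suffix that is a licit onset).
Between /o/ (V3) and /a/ (V4): /ph/ splits as /p/ + /h/ (/h/ is the longest suffix that is a licit onset).
Syllabification: hwxnr.hwid.pwop.ha.
Mapping each syllable to C/V: /hwxnr/ → CCVCC, /hwid/ → CCVC, /pwop/ → CCVC, /ha/ → CV.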